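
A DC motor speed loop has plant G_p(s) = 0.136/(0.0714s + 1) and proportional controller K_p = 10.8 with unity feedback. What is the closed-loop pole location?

Closed loop: T(s) = K_p·G_p/(1+K_p·G_p) = 1.469/(0.0714s + 1 + 1.469), with pole at s = −(1 + 1.469)/0.0714 = −34.58.

s = -34.58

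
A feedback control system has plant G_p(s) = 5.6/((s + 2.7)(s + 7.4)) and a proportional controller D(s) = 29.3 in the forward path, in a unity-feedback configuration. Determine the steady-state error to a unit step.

0.109

The loop is type 0. Static position error constant K_pos = D(0)·G_p(0) = 29.3·0.2803 = 8.212.
Steady-state error to a unit step: e_ss = 1/(1+K_pos) = 1/9.212 = 0.109.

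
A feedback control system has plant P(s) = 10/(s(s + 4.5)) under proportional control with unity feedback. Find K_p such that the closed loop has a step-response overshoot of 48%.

From %OS = 100·exp(−πζ/√(1−ζ²)) = 48%, ζ = −ln(0.48)/√(π²+ln²(0.48)) = 0.2275.
Characteristic equation s² + 4.5s + 10K_p = 0 gives ζ = 4.5/(2√(10K_p)).
Setting ζ = 0.2275: √(10K_p) = 4.5/(2·0.2275) = 9.89, so K_p = 97.81/10 = 9.78.

K_p = 9.78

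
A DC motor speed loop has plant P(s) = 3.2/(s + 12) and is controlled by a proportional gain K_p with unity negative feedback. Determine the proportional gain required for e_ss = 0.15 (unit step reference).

For a type-0 loop with proportional control, e_ss = 1/(1 + K_p·P(0)).
P(0) = 0.2667. Require 1/(1 + K_p·0.2667) = 0.15, so 1 + 0.2667·K_p = 6.667.
K_p = (6.667 − 1)/0.2667 = 21.2.

K_p = 21.2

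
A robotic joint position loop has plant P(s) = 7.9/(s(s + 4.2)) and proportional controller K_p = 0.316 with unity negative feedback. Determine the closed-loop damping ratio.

1 + K_p·P(s) = 0 gives s² + 4.2s + 2.496 = 0.
So ω_n² = 2.496 ⇒ ω_n = 1.58 rad/s, and ζ = 4.2/(2ω_n) = 1.33.

ζ = 1.33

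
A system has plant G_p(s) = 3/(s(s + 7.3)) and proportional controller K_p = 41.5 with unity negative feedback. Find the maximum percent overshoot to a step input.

33.7%

The closed-loop denominator s² + 7.3s + 124.5 gives ω_n = √124.5 = 11.16 and ζ = 7.3/(2ω_n) = 0.3271.
%OS = 100·exp(−πζ/√(1−ζ²)) = 100·exp(−π·0.3271/√0.893) = 33.7%.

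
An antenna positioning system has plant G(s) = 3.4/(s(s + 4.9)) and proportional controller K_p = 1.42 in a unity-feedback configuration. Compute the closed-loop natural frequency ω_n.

ω_n = 2.2 rad/s

With unity feedback the closed-loop characteristic equation is s² + 4.9s + 1.42·3.4 = s² + 4.9s + 4.828 = 0.
Matching s² + 2ζω_n s + ω_n²: ω_n = √4.828 = 2.197 rad/s and 2ζω_n = 4.9, so ζ = 4.9/(2·2.197) = 1.12.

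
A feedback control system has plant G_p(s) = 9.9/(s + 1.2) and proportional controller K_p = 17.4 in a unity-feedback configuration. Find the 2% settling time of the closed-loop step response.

Closed-loop transfer function: T(s) = K_p·G_p(s)/(1 + K_p·G_p(s)) = 172.3/(s + 1.2 + 172.3) = 172.3/(s + 173.5).
Time constant τ = 1/173.5 = 0.005765 s, so the 2% settling time is about 4τ = 0.0231 s.

T_s ≈ 0.0231 s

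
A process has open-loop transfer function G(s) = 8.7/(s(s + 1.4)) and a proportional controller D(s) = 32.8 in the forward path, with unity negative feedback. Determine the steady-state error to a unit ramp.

The loop has one pole at the origin (type 1). Velocity error constant K_v = lim_{s→0} s·D(s)G(s) = 32.8·8.7/1.4 = 203.8.
Steady-state error to a unit ramp: e_ss = 1/K_v = 0.00491.

0.00491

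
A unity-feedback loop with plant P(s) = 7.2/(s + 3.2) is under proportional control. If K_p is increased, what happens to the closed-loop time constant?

decrease

Closed-loop pole is at s = −(3.2+K_p·7.2); larger K_p moves it further left, so τ = 1/(3.2+K_p·7.2) decreases.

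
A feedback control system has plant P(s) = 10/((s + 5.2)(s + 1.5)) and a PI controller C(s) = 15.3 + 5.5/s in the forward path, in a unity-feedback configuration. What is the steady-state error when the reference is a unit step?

The open loop C(s)P(s) has a pole at the origin (type 1), so the static position error constant is infinite and e_ss = 1/(1+∞) = 0.

0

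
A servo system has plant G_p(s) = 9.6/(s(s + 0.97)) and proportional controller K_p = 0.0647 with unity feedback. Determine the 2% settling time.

Closed-loop characteristic equation: s² + 0.97s + 0.6211 = 0, so ω_n = 0.7881 rad/s and ζ = 0.97/(2·0.7881) = 0.6154.
2% settling time T_s ≈ 4/(ζω_n) = 4/0.485 = 8.25 s.

T_s ≈ 8.25 s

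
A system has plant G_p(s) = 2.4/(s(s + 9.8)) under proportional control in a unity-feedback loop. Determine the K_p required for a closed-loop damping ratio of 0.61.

K_p = 26.9

Closed-loop characteristic equation: s² + 9.8s + K_p·2.4 = 0.
So ω_n = √(2.4K_p) and 2ζω_n = 9.8, giving ζ = 9.8/(2√(2.4K_p)).
Setting ζ = 0.61: √(2.4K_p) = 9.8/(2·0.61) = 8.033, so K_p = 64.53/2.4 = 26.9.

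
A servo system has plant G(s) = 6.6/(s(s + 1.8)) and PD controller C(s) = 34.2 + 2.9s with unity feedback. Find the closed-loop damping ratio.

ζ = 0.697

Forward path: (34.2 + 2.9s)·6.6/(s(s+1.8)). The closed-loop characteristic equation is s² + (1.8 + 6.6·2.9)s + 6.6·34.2 = 0.
That is s² + 20.94s + 225.7 = 0, so ω_n = 15.02 rad/s and ζ = 20.94/(2·15.02) = 0.6969.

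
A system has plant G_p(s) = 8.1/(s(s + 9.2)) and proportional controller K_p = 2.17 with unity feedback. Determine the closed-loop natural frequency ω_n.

The closed-loop denominator is s(s+9.2) + 2.17·8.1 = s² + 9.2s + 17.58.
Matching s² + 2ζω_n s + ω_n²: ω_n = √17.58 = 4.192 rad/s and 2ζω_n = 9.2, so ζ = 9.2/(2·4.192) = 1.1.

ω_n = 4.19 rad/s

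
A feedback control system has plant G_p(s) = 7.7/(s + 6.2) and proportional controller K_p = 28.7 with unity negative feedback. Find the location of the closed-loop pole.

s = -227.2

Closed-loop transfer function: T(s) = K_p·G_p(s)/(1 + K_p·G_p(s)) = 221/(s + 6.2 + 221) = 221/(s + 227.2).
The closed-loop pole is at s = −227.2.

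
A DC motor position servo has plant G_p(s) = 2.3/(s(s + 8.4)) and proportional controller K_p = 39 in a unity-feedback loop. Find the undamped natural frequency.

The closed-loop denominator is s(s+8.4) + 39·2.3 = s² + 8.4s + 89.7.
So ω_n² = 89.7 ⇒ ω_n = 9.471 rad/s, and ζ = 8.4/(2ω_n) = 0.443.

ω_n = 9.47 rad/s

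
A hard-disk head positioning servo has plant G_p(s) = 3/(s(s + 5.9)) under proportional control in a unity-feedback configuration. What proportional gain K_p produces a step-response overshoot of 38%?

From %OS = 100·exp(−πζ/√(1−ζ²)) = 38%, ζ = −ln(0.38)/√(π²+ln²(0.38)) = 0.2943.
Characteristic equation s² + 5.9s + 3K_p = 0 gives ζ = 5.9/(2√(3K_p)).
Setting ζ = 0.2943: √(3K_p) = 5.9/(2·0.2943) = 10.02, so K_p = 100.4/3 = 33.5.

K_p = 33.5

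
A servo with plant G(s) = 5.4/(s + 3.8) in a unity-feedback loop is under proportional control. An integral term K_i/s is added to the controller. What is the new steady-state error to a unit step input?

The integrator makes K_pos = lim_{s→0} C(s)G(s) infinite, so e_ss = 1/(1+K_pos) = 0.

0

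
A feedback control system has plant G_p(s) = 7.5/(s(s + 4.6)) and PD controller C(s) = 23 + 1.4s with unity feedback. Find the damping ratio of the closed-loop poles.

Forward path: (23 + 1.4s)·7.5/(s(s+4.6)). The closed-loop characteristic equation is s² + (4.6 + 7.5·1.4)s + 7.5·23 = 0.
That is s² + 15.1s + 172.5 = 0, so ω_n = 13.13 rad/s and ζ = 15.1/(2·13.13) = 0.5748.

ζ = 0.575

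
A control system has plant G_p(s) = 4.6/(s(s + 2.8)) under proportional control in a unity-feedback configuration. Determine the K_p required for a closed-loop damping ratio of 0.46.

K_p = 2.01

Closed-loop characteristic equation: s² + 2.8s + K_p·4.6 = 0.
So ω_n = √(4.6K_p) and 2ζω_n = 2.8, giving ζ = 2.8/(2√(4.6K_p)).
Setting ζ = 0.46: √(4.6K_p) = 2.8/(2·0.46) = 3.043, so K_p = 9.263/4.6 = 2.01.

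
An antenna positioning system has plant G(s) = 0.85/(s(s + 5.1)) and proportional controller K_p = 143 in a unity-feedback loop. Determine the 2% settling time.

The closed-loop denominator s² + 5.1s + 121.5 gives ω_n = √121.5 = 11.02 and ζ = 5.1/(2ω_n) = 0.2313.
2% settling time T_s ≈ 4/(ζω_n) = 4/2.55 = 1.57 s.

T_s ≈ 1.57 s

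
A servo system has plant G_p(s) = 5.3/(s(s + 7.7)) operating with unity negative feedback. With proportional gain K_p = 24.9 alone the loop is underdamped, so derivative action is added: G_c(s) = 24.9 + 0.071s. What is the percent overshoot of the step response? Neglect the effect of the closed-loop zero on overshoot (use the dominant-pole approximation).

Forward path: (24.9 + 0.071s)·5.3/(s(s+7.7)). The closed-loop characteristic equation is s² + (7.7 + 5.3·0.071)s + 5.3·24.9 = 0.
That is s² + 8.076s + 132 = 0, so ω_n = 11.49 rad/s and ζ = 8.076/(2·11.49) = 0.3515.
%OS = 100·exp(−πζ/√(1−ζ²)) = 30.7%.

30.7%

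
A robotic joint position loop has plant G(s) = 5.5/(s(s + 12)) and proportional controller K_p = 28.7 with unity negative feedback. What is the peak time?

Closed-loop characteristic equation: s² + 12s + 157.8 = 0, so ω_n = 12.56 rad/s and ζ = 12/(2·12.56) = 0.4776.
Damped frequency ω_d = ω_n√(1−ζ²) = 11.04 rad/s, so peak time T_p = π/ω_d = 0.285 s.

T_p = 0.285 s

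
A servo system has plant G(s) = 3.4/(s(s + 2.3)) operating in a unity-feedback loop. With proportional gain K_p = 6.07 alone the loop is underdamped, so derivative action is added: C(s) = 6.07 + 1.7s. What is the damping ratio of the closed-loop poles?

Forward path: (6.07 + 1.7s)·3.4/(s(s+2.3)). The closed-loop characteristic equation is s² + (2.3 + 3.4·1.7)s + 3.4·6.07 = 0.
That is s² + 8.08s + 20.64 = 0, so ω_n = 4.543 rad/s and ζ = 8.08/(2·4.543) = 0.8893.

ζ = 0.889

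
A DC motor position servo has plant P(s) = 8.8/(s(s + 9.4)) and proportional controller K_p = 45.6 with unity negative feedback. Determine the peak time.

T_p = 0.161 s

The closed-loop denominator s² + 9.4s + 401.3 gives ω_n = √401.3 = 20.03 and ζ = 9.4/(2ω_n) = 0.2346.
Damped frequency ω_d = ω_n√(1−ζ²) = 19.47 rad/s, so peak time T_p = π/ω_d = 0.161 s.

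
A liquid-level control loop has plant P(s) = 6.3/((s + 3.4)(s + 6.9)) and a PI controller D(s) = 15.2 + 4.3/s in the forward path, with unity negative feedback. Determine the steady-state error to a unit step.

0

The open loop D(s)P(s) has a pole at the origin (type 1), so the static position error constant is infinite and e_ss = 1/(1+∞) = 0.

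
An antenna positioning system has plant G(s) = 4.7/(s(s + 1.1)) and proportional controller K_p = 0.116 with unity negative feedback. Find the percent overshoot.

3%

The closed-loop denominator s² + 1.1s + 0.5452 gives ω_n = √0.5452 = 0.7384 and ζ = 1.1/(2ω_n) = 0.7449.
%OS = 100·exp(−πζ/√(1−ζ²)) = 100·exp(−π·0.7449/√0.4452) = 3%.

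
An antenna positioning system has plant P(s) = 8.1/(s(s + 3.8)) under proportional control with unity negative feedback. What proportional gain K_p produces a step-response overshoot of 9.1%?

K_p = 1.21

From %OS = 100·exp(−πζ/√(1−ζ²)) = 9.1%, ζ = −ln(0.091)/√(π²+ln²(0.091)) = 0.6066.
Characteristic equation s² + 3.8s + 8.1K_p = 0 gives ζ = 3.8/(2√(8.1K_p)).
Setting ζ = 0.6066: √(8.1K_p) = 3.8/(2·0.6066) = 3.132, so K_p = 9.812/8.1 = 1.21.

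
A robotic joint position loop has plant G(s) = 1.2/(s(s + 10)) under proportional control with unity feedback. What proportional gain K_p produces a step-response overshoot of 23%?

From %OS = 100·exp(−πζ/√(1−ζ²)) = 23%, ζ = −ln(0.23)/√(π²+ln²(0.23)) = 0.4237.
Characteristic equation s² + 10s + 1.2K_p = 0 gives ζ = 10/(2√(1.2K_p)).
Setting ζ = 0.4237: √(1.2K_p) = 10/(2·0.4237) = 11.8, so K_p = 139.2/1.2 = 116.

K_p = 116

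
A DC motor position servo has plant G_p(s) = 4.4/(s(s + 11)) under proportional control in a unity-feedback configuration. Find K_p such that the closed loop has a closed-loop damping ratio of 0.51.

K_p = 26.4

Closed-loop characteristic equation: s² + 11s + K_p·4.4 = 0.
So ω_n = √(4.4K_p) and 2ζω_n = 11, giving ζ = 11/(2√(4.4K_p)).
Setting ζ = 0.51: √(4.4K_p) = 11/(2·0.51) = 10.78, so K_p = 116.3/4.4 = 26.4.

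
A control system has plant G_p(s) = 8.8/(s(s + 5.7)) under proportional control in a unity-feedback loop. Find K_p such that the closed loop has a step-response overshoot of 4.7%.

From %OS = 100·exp(−πζ/√(1−ζ²)) = 4.7%, ζ = −ln(0.047)/√(π²+ln²(0.047)) = 0.6975.
Characteristic equation s² + 5.7s + 8.8K_p = 0 gives ζ = 5.7/(2√(8.8K_p)).
Setting ζ = 0.6975: √(8.8K_p) = 5.7/(2·0.6975) = 4.086, so K_p = 16.7/8.8 = 1.9.

K_p = 1.9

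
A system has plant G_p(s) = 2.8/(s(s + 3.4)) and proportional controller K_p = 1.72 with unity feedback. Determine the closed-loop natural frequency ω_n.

ω_n = 2.19 rad/s

1 + K_p·G_p(s) = 0 gives s² + 3.4s + 4.816 = 0.
Matching s² + 2ζω_n s + ω_n²: ω_n = √4.816 = 2.195 rad/s and 2ζω_n = 3.4, so ζ = 3.4/(2·2.195) = 0.775.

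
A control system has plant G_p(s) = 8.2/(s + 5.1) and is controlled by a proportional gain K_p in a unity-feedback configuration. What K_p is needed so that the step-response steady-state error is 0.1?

For a type-0 loop with proportional control, e_ss = 1/(1 + K_p·G_p(0)).
G_p(0) = 1.608. Require 1/(1 + K_p·1.608) = 0.1, so 1 + 1.608·K_p = 10.
K_p = (10 − 1)/1.608 = 5.6.

K_p = 5.6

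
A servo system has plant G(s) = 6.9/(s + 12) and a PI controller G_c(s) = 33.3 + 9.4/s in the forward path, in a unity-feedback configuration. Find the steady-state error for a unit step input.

0

The open loop G_c(s)G(s) has a pole at the origin (type 1), so the static position error constant is infinite and e_ss = 1/(1+∞) = 0.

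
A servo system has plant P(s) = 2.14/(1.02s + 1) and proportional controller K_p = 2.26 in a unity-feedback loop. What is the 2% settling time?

Closed loop: T(s) = K_p·P/(1+K_p·P) = 4.836/(1.02s + 1 + 4.836), with pole at s = −(1 + 4.836)/1.02 = −5.722.
τ = 1/5.722 = 0.1748 s, so 2% settling time ≈ 4τ = 0.699 s.

T_s ≈ 0.699 s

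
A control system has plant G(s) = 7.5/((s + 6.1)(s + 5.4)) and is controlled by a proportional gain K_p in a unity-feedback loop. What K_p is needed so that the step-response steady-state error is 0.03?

The loop is type 0, so e_ss(step) = 1/(1 + K_pos) with K_pos = K_p·G(0).
G(0) = 0.2277. Require 1/(1 + K_p·0.2277) = 0.03, so 1 + 0.2277·K_p = 33.33.
K_p = (33.33 − 1)/0.2277 = 142.

K_p = 142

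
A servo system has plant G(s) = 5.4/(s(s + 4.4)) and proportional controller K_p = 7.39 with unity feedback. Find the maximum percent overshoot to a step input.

31.1%

The closed-loop denominator s² + 4.4s + 39.91 gives ω_n = √39.91 = 6.317 and ζ = 4.4/(2ω_n) = 0.3483.
%OS = 100·exp(−πζ/√(1−ζ²)) = 100·exp(−π·0.3483/√0.8787) = 31.1%.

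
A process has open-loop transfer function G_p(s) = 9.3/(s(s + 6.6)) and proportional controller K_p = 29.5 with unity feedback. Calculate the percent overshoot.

52.8%

Closed-loop characteristic equation: s² + 6.6s + 274.4 = 0, so ω_n = 16.56 rad/s and ζ = 6.6/(2·16.56) = 0.1992.
%OS = 100·exp(−πζ/√(1−ζ²)) = 100·exp(−π·0.1992/√0.9603) = 52.8%.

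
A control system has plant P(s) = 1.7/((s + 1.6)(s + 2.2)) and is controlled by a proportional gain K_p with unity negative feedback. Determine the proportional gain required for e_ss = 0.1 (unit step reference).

The loop is type 0, so e_ss(step) = 1/(1 + K_pos) with K_pos = K_p·P(0).
P(0) = 0.483. Require 1/(1 + K_p·0.483) = 0.1, so 1 + 0.483·K_p = 10.
K_p = (10 − 1)/0.483 = 18.6.

K_p = 18.6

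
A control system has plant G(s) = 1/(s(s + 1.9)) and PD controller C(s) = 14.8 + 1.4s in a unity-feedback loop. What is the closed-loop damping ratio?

ζ = 0.429

Forward path: (14.8 + 1.4s)·1/(s(s+1.9)). The closed-loop characteristic equation is s² + (1.9 + 1·1.4)s + 1·14.8 = 0.
That is s² + 3.3s + 14.8 = 0, so ω_n = 3.847 rad/s and ζ = 3.3/(2·3.847) = 0.4289.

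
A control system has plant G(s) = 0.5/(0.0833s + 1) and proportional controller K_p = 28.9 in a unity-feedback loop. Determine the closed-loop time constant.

Closed loop: T(s) = K_p·G/(1+K_p·G) = 14.45/(0.0833s + 1 + 14.45), with pole at s = −(1 + 14.45)/0.0833 = −185.5.
Closed-loop time constant τ = 1/185.5 = 0.00539 s.

τ = 0.00539 s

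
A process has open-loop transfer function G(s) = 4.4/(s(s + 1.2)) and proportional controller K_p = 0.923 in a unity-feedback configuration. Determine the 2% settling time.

From 1 + K_pG(s) = 0: s² + 1.2s + 4.061 = 0 ⇒ ω_n = 2.015, ζ = 0.2977.
2% settling time T_s ≈ 4/(ζω_n) = 4/0.6 = 6.67 s.

T_s ≈ 6.67 s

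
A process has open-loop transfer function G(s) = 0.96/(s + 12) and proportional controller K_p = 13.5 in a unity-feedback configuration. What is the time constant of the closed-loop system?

Closed-loop transfer function: T(s) = K_p·G(s)/(1 + K_p·G(s)) = 12.96/(s + 12 + 12.96) = 12.96/(s + 24.96).
Time constant τ = 1/24.96 = 0.0401 s.

τ = 0.0401 s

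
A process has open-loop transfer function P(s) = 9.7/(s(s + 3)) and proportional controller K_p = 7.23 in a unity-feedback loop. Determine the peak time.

The closed-loop denominator s² + 3s + 70.13 gives ω_n = √70.13 = 8.374 and ζ = 3/(2ω_n) = 0.1791.
Damped frequency ω_d = ω_n√(1−ζ²) = 8.239 rad/s, so peak time T_p = π/ω_d = 0.381 s.

T_p = 0.381 s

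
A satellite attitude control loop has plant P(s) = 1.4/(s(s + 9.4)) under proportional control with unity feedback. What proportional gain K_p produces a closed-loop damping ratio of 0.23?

Closed-loop characteristic equation: s² + 9.4s + K_p·1.4 = 0.
So ω_n = √(1.4K_p) and 2ζω_n = 9.4, giving ζ = 9.4/(2√(1.4K_p)).
Setting ζ = 0.23: √(1.4K_p) = 9.4/(2·0.23) = 20.43, so K_p = 417.6/1.4 = 298.

K_p = 298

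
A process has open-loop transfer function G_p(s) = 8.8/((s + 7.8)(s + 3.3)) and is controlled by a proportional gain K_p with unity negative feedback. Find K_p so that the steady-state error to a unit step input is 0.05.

K_p = 55.6

For a type-0 loop with proportional control, e_ss = 1/(1 + K_p·G_p(0)).
G_p(0) = 0.3419. Require 1/(1 + K_p·0.3419) = 0.05, so 1 + 0.3419·K_p = 20.
K_p = (20 − 1)/0.3419 = 55.6.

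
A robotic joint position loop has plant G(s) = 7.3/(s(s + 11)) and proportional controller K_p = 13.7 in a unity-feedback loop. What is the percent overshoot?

The closed-loop denominator s² + 11s + 100 gives ω_n = √100 = 10 and ζ = 11/(2ω_n) = 0.55.
%OS = 100·exp(−πζ/√(1−ζ²)) = 100·exp(−π·0.55/√0.6975) = 12.6%.

12.6%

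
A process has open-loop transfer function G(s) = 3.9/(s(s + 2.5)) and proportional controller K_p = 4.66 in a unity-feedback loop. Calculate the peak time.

T_p = 0.771 s

From 1 + K_pG(s) = 0: s² + 2.5s + 18.17 = 0 ⇒ ω_n = 4.263, ζ = 0.2932.
Damped frequency ω_d = ω_n√(1−ζ²) = 4.076 rad/s, so peak time T_p = π/ω_d = 0.771 s.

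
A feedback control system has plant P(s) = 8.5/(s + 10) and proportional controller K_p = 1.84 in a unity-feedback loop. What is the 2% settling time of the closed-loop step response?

T_s ≈ 0.156 s

Closed-loop transfer function: T(s) = K_p·P(s)/(1 + K_p·P(s)) = 15.64/(s + 10 + 15.64) = 15.64/(s + 25.64).
Time constant τ = 1/25.64 = 0.039 s, so the 2% settling time is about 4τ = 0.156 s.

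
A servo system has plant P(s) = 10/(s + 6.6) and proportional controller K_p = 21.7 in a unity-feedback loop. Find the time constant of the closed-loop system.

Closed-loop transfer function: T(s) = K_p·P(s)/(1 + K_p·P(s)) = 217/(s + 6.6 + 217) = 217/(s + 223.6).
Time constant τ = 1/223.6 = 0.00447 s.

τ = 0.00447 s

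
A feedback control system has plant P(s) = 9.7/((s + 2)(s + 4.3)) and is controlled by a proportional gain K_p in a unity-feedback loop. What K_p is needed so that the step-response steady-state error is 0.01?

K_p = 87.8

For a type-0 loop with proportional control, e_ss = 1/(1 + K_p·P(0)).
P(0) = 1.128. Require 1/(1 + K_p·1.128) = 0.01, so 1 + 1.128·K_p = 100.
K_p = (100 − 1)/1.128 = 87.8.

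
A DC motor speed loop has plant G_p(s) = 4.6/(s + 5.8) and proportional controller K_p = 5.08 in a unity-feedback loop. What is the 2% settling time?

Closed-loop transfer function: T(s) = K_p·G_p(s)/(1 + K_p·G_p(s)) = 23.37/(s + 5.8 + 23.37) = 23.37/(s + 29.17).
Time constant τ = 1/29.17 = 0.03428 s, so the 2% settling time is about 4τ = 0.137 s.

T_s ≈ 0.137 s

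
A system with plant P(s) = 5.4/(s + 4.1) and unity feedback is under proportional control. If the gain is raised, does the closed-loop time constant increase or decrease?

Closed-loop pole is at s = −(4.1+K_p·5.4); larger K_p moves it further left, so τ = 1/(4.1+K_p·5.4) decreases.

decrease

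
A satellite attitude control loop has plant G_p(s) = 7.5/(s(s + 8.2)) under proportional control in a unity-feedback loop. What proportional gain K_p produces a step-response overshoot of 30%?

From %OS = 100·exp(−πζ/√(1−ζ²)) = 30%, ζ = −ln(0.3)/√(π²+ln²(0.3)) = 0.3579.
Characteristic equation s² + 8.2s + 7.5K_p = 0 gives ζ = 8.2/(2√(7.5K_p)).
Setting ζ = 0.3579: √(7.5K_p) = 8.2/(2·0.3579) = 11.46, so K_p = 131.3/7.5 = 17.5.

K_p = 17.5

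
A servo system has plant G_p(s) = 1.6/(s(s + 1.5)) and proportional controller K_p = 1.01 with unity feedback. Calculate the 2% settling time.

From 1 + K_pG_p(s) = 0: s² + 1.5s + 1.616 = 0 ⇒ ω_n = 1.271, ζ = 0.59.
2% settling time T_s ≈ 4/(ζω_n) = 4/0.75 = 5.33 s.

T_s ≈ 5.33 s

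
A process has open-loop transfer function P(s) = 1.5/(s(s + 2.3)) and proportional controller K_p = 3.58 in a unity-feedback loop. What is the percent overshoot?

The closed-loop denominator s² + 2.3s + 5.37 gives ω_n = √5.37 = 2.317 and ζ = 2.3/(2ω_n) = 0.4963.
%OS = 100·exp(−πζ/√(1−ζ²)) = 100·exp(−π·0.4963/√0.7537) = 16.6%.

16.6%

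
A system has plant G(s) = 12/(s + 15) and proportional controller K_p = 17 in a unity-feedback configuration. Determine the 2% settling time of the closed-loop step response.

Closed-loop transfer function: T(s) = K_p·G(s)/(1 + K_p·G(s)) = 204/(s + 15 + 204) = 204/(s + 219).
Time constant τ = 1/219 = 0.004566 s, so the 2% settling time is about 4τ = 0.0183 s.

T_s ≈ 0.0183 s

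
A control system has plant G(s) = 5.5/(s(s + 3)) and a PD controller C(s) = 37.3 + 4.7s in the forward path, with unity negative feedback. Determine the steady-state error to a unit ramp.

The loop has one pole at the origin (type 1). Velocity error constant K_v = lim_{s→0} s·C(s)G(s) = 37.3·5.5/3 = 68.38.
Steady-state error to a unit ramp: e_ss = 1/K_v = 0.0146.

0.0146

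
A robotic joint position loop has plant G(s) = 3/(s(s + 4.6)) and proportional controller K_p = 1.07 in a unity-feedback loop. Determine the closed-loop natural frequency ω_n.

1 + K_p·G(s) = 0 gives s² + 4.6s + 3.21 = 0.
Matching s² + 2ζω_n s + ω_n²: ω_n = √3.21 = 1.792 rad/s and 2ζω_n = 4.6, so ζ = 4.6/(2·1.792) = 1.28.

ω_n = 1.79 rad/s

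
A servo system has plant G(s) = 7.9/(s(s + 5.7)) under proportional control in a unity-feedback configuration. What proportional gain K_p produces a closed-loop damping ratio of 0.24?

Closed-loop characteristic equation: s² + 5.7s + K_p·7.9 = 0.
So ω_n = √(7.9K_p) and 2ζω_n = 5.7, giving ζ = 5.7/(2√(7.9K_p)).
Setting ζ = 0.24: √(7.9K_p) = 5.7/(2·0.24) = 11.88, so K_p = 141/7.9 = 17.9.

K_p = 17.9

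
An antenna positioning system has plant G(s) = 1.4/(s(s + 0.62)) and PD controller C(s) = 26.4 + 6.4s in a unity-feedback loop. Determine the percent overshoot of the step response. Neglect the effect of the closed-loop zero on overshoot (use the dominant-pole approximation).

1.8%

Forward path: (26.4 + 6.4s)·1.4/(s(s+0.62)). The closed-loop characteristic equation is s² + (0.62 + 1.4·6.4)s + 1.4·26.4 = 0.
That is s² + 9.58s + 36.96 = 0, so ω_n = 6.079 rad/s and ζ = 9.58/(2·6.079) = 0.7879.
%OS = 100·exp(−πζ/√(1−ζ²)) = 1.8%.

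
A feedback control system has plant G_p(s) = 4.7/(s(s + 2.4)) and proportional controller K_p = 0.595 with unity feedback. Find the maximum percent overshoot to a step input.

3.93%

Closed-loop characteristic equation: s² + 2.4s + 2.796 = 0, so ω_n = 1.672 rad/s and ζ = 2.4/(2·1.672) = 0.7176.
%OS = 100·exp(−πζ/√(1−ζ²)) = 100·exp(−π·0.7176/√0.4851) = 3.93%.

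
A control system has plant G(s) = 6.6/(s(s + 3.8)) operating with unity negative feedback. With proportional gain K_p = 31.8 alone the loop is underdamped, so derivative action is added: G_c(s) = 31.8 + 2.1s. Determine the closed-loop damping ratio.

ζ = 0.61

Forward path: (31.8 + 2.1s)·6.6/(s(s+3.8)). The closed-loop characteristic equation is s² + (3.8 + 6.6·2.1)s + 6.6·31.8 = 0.
That is s² + 17.66s + 209.9 = 0, so ω_n = 14.49 rad/s and ζ = 17.66/(2·14.49) = 0.6095.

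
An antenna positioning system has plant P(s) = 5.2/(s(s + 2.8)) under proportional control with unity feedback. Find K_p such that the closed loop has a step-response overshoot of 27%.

From %OS = 100·exp(−πζ/√(1−ζ²)) = 27%, ζ = −ln(0.27)/√(π²+ln²(0.27)) = 0.3847.
Characteristic equation s² + 2.8s + 5.2K_p = 0 gives ζ = 2.8/(2√(5.2K_p)).
Setting ζ = 0.3847: √(5.2K_p) = 2.8/(2·0.3847) = 3.639, so K_p = 13.24/5.2 = 2.55.

K_p = 2.55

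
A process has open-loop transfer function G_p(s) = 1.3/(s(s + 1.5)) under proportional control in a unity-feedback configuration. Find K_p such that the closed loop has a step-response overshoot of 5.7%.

K_p = 0.953

From %OS = 100·exp(−πζ/√(1−ζ²)) = 5.7%, ζ = −ln(0.057)/√(π²+ln²(0.057)) = 0.6738.
Characteristic equation s² + 1.5s + 1.3K_p = 0 gives ζ = 1.5/(2√(1.3K_p)).
Setting ζ = 0.6738: √(1.3K_p) = 1.5/(2·0.6738) = 1.113, so K_p = 1.239/1.3 = 0.953.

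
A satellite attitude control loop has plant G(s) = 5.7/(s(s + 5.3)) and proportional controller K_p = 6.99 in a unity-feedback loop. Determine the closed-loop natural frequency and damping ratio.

1 + K_p·G(s) = 0 gives s² + 5.3s + 39.84 = 0.
So ω_n² = 39.84 ⇒ ω_n = 6.312 rad/s, and ζ = 5.3/(2ω_n) = 0.42.

ω_n = 6.31 rad/s, ζ = 0.42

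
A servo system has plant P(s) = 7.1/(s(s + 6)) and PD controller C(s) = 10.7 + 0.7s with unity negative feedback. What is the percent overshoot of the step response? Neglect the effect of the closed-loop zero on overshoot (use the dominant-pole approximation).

7.86%

Forward path: (10.7 + 0.7s)·7.1/(s(s+6)). The closed-loop characteristic equation is s² + (6 + 7.1·0.7)s + 7.1·10.7 = 0.
That is s² + 10.97s + 75.97 = 0, so ω_n = 8.716 rad/s and ζ = 10.97/(2·8.716) = 0.6293.
%OS = 100·exp(−πζ/√(1−ζ²)) = 7.86%.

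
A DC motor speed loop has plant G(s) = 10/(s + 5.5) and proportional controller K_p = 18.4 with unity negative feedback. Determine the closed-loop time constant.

τ = 0.00528 s

Closed-loop transfer function: T(s) = K_p·G(s)/(1 + K_p·G(s)) = 184/(s + 5.5 + 184) = 184/(s + 189.5).
Time constant τ = 1/189.5 = 0.00528 s.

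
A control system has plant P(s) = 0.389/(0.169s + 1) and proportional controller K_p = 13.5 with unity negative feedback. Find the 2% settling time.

T_s ≈ 0.108 s

Closed loop: T(s) = K_p·P/(1+K_p·P) = 5.252/(0.169s + 1 + 5.252), with pole at s = −(1 + 5.252)/0.169 = −36.99.
τ = 1/36.99 = 0.02703 s, so 2% settling time ≈ 4τ = 0.108 s.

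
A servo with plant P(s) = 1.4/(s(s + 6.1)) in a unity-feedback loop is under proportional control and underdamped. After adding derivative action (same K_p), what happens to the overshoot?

decrease

The derivative term adds K·K_d to the s-coefficient of the characteristic equation, raising 2ζω_n while ω_n is unchanged; ζ increases, so overshoot decreases.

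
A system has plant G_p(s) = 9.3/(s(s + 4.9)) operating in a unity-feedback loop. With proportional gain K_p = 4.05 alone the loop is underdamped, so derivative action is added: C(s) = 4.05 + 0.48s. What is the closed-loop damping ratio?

Forward path: (4.05 + 0.48s)·9.3/(s(s+4.9)). The closed-loop characteristic equation is s² + (4.9 + 9.3·0.48)s + 9.3·4.05 = 0.
That is s² + 9.364s + 37.66 = 0, so ω_n = 6.137 rad/s and ζ = 9.364/(2·6.137) = 0.7629.

ζ = 0.763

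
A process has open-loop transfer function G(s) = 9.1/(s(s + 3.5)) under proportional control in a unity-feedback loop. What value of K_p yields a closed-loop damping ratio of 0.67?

Closed-loop characteristic equation: s² + 3.5s + K_p·9.1 = 0.
So ω_n = √(9.1K_p) and 2ζω_n = 3.5, giving ζ = 3.5/(2√(9.1K_p)).
Setting ζ = 0.67: √(9.1K_p) = 3.5/(2·0.67) = 2.612, so K_p = 6.822/9.1 = 0.75.

K_p = 0.75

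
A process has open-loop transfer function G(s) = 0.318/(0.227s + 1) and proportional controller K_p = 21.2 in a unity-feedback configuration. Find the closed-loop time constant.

Closed loop: T(s) = K_p·G/(1+K_p·G) = 6.742/(0.227s + 1 + 6.742), with pole at s = −(1 + 6.742)/0.227 = −34.1.
Closed-loop time constant τ = 1/34.1 = 0.0293 s.

τ = 0.0293 s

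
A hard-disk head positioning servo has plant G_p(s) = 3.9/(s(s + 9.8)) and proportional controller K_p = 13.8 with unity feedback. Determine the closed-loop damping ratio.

ζ = 0.668

1 + K_p·G_p(s) = 0 gives s² + 9.8s + 53.82 = 0.
So ω_n² = 53.82 ⇒ ω_n = 7.336 rad/s, and ζ = 9.8/(2ω_n) = 0.668.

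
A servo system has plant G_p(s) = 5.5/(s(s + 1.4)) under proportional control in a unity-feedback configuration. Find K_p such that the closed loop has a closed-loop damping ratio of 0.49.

K_p = 0.371

Closed-loop characteristic equation: s² + 1.4s + K_p·5.5 = 0.
So ω_n = √(5.5K_p) and 2ζω_n = 1.4, giving ζ = 1.4/(2√(5.5K_p)).
Setting ζ = 0.49: √(5.5K_p) = 1.4/(2·0.49) = 1.429, so K_p = 2.041/5.5 = 0.371.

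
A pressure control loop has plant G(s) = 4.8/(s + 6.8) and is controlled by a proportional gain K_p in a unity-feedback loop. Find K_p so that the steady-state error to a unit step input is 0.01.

K_p = 140

The loop is type 0, so e_ss(step) = 1/(1 + K_pos) with K_pos = K_p·G(0).
G(0) = 0.7059. Require 1/(1 + K_p·0.7059) = 0.01, so 1 + 0.7059·K_p = 100.
K_p = (100 − 1)/0.7059 = 140.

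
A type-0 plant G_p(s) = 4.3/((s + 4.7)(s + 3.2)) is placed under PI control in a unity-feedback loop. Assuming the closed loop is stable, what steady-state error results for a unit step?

0

The PI controller's integrator makes the forward path type 1, so e_ss to a step is zero.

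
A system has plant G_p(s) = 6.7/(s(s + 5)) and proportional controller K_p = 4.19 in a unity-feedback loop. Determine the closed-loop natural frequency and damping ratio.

The closed-loop denominator is s(s+5) + 4.19·6.7 = s² + 5s + 28.07.
Matching s² + 2ζω_n s + ω_n²: ω_n = √28.07 = 5.298 rad/s and 2ζω_n = 5, so ζ = 5/(2·5.298) = 0.472.

ω_n = 5.3 rad/s, ζ = 0.472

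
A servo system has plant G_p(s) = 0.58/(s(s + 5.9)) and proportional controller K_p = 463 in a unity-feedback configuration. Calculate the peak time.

Closed-loop characteristic equation: s² + 5.9s + 268.5 = 0, so ω_n = 16.39 rad/s and ζ = 5.9/(2·16.39) = 0.18.
Damped frequency ω_d = ω_n√(1−ζ²) = 16.12 rad/s, so peak time T_p = π/ω_d = 0.195 s.

T_p = 0.195 s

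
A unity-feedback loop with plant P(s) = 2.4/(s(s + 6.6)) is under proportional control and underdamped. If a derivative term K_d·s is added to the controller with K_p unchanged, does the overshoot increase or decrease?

With PD the characteristic equation becomes s² + (a + K·K_d)s + K·K_p = 0; the damping term grows, ζ rises, overshoot falls.

decrease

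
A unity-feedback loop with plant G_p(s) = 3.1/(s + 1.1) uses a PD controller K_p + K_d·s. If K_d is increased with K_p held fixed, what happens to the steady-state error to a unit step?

K_d affects only the transient (the s-coefficient); the DC loop gain, and hence e_ss, depends only on K_p.

unchanged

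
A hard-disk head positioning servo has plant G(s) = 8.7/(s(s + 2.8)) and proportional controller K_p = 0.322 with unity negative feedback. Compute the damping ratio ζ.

With unity feedback the closed-loop characteristic equation is s² + 2.8s + 0.322·8.7 = s² + 2.8s + 2.801 = 0.
Matching s² + 2ζω_n s + ω_n²: ω_n = √2.801 = 1.674 rad/s and 2ζω_n = 2.8, so ζ = 2.8/(2·1.674) = 0.836.

ζ = 0.836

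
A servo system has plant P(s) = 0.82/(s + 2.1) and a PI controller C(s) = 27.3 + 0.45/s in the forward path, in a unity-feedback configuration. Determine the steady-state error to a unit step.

0

The open loop C(s)P(s) has a pole at the origin (type 1), so the static position error constant is infinite and e_ss = 1/(1+∞) = 0.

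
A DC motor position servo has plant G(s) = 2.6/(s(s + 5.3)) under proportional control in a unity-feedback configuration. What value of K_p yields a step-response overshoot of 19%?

K_p = 12.4

From %OS = 100·exp(−πζ/√(1−ζ²)) = 19%, ζ = −ln(0.19)/√(π²+ln²(0.19)) = 0.4673.
Characteristic equation s² + 5.3s + 2.6K_p = 0 gives ζ = 5.3/(2√(2.6K_p)).
Setting ζ = 0.4673: √(2.6K_p) = 5.3/(2·0.4673) = 5.67, so K_p = 32.15/2.6 = 12.4.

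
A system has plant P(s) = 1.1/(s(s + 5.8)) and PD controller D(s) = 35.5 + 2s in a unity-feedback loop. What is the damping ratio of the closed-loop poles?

Forward path: (35.5 + 2s)·1.1/(s(s+5.8)). The closed-loop characteristic equation is s² + (5.8 + 1.1·2)s + 1.1·35.5 = 0.
That is s² + 8s + 39.05 = 0, so ω_n = 6.249 rad/s and ζ = 8/(2·6.249) = 0.6401.

ζ = 0.64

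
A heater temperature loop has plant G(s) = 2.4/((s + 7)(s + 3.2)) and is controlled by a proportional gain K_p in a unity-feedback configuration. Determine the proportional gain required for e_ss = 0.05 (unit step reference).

K_p = 177

For a type-0 loop with proportional control, e_ss = 1/(1 + K_p·G(0)).
G(0) = 0.1071. Require 1/(1 + K_p·0.1071) = 0.05, so 1 + 0.1071·K_p = 20.
K_p = (20 − 1)/0.1071 = 177.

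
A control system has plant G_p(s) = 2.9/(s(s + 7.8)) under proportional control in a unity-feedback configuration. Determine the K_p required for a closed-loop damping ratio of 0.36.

Closed-loop characteristic equation: s² + 7.8s + K_p·2.9 = 0.
So ω_n = √(2.9K_p) and 2ζω_n = 7.8, giving ζ = 7.8/(2√(2.9K_p)).
Setting ζ = 0.36: √(2.9K_p) = 7.8/(2·0.36) = 10.83, so K_p = 117.4/2.9 = 40.5.

K_p = 40.5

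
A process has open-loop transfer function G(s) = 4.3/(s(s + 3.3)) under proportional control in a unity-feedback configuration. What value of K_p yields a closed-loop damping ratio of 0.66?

Closed-loop characteristic equation: s² + 3.3s + K_p·4.3 = 0.
So ω_n = √(4.3K_p) and 2ζω_n = 3.3, giving ζ = 3.3/(2√(4.3K_p)).
Setting ζ = 0.66: √(4.3K_p) = 3.3/(2·0.66) = 2.5, so K_p = 6.25/4.3 = 1.45.

K_p = 1.45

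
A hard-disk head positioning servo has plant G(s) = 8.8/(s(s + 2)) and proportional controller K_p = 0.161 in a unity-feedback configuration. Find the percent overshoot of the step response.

Closed-loop characteristic equation: s² + 2s + 1.417 = 0, so ω_n = 1.19 rad/s and ζ = 2/(2·1.19) = 0.8401.
%OS = 100·exp(−πζ/√(1−ζ²)) = 100·exp(−π·0.8401/√0.2942) = 0.77%.

0.77%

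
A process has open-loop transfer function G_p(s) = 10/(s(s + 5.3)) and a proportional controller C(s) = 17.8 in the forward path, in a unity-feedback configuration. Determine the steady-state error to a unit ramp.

0.0298

The loop has one pole at the origin (type 1). Velocity error constant K_v = lim_{s→0} s·C(s)G_p(s) = 17.8·10/5.3 = 33.58.
Steady-state error to a unit ramp: e_ss = 1/K_v = 0.0298.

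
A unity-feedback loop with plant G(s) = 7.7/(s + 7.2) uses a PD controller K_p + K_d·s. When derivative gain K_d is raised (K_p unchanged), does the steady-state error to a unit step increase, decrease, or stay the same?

unchanged

At s = 0 the derivative term contributes nothing: C(0) = K_p regardless of K_d, so K_pos = K_p·G(0) and e_ss are unchanged.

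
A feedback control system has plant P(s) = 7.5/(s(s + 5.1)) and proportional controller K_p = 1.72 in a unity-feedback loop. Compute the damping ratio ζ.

ζ = 0.71

1 + K_p·P(s) = 0 gives s² + 5.1s + 12.9 = 0.
So ω_n² = 12.9 ⇒ ω_n = 3.592 rad/s, and ζ = 5.1/(2ω_n) = 0.71.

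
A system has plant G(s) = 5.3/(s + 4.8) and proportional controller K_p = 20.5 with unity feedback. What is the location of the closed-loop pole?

Closed-loop transfer function: T(s) = K_p·G(s)/(1 + K_p·G(s)) = 108.6/(s + 4.8 + 108.6) = 108.6/(s + 113.4).
The closed-loop pole is at s = −113.4.

s = -113.4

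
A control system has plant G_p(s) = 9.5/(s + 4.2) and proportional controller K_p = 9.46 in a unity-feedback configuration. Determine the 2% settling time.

T_s ≈ 0.0425 s

Closed-loop transfer function: T(s) = K_p·G_p(s)/(1 + K_p·G_p(s)) = 89.87/(s + 4.2 + 89.87) = 89.87/(s + 94.07).
Time constant τ = 1/94.07 = 0.01063 s, so the 2% settling time is about 4τ = 0.0425 s.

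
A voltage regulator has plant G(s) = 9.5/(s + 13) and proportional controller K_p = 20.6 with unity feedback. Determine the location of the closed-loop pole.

s = -208.7

Closed-loop transfer function: T(s) = K_p·G(s)/(1 + K_p·G(s)) = 195.7/(s + 13 + 195.7) = 195.7/(s + 208.7).
The closed-loop pole is at s = −208.7.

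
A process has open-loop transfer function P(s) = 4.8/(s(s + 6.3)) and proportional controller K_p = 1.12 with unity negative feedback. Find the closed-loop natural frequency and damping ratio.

ω_n = 2.32 rad/s, ζ = 1.36

With unity feedback the closed-loop characteristic equation is s² + 6.3s + 1.12·4.8 = s² + 6.3s + 5.376 = 0.
Matching s² + 2ζω_n s + ω_n²: ω_n = √5.376 = 2.319 rad/s and 2ζω_n = 6.3, so ζ = 6.3/(2·2.319) = 1.36.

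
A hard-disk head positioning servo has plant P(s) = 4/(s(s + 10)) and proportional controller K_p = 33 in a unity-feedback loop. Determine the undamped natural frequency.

ω_n = 11.5 rad/s

The closed-loop denominator is s(s+10) + 33·4 = s² + 10s + 132.
So ω_n² = 132 ⇒ ω_n = 11.49 rad/s, and ζ = 10/(2ω_n) = 0.435.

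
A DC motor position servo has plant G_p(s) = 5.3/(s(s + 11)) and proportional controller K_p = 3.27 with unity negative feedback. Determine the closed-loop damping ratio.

1 + K_p·G_p(s) = 0 gives s² + 11s + 17.33 = 0.
So ω_n² = 17.33 ⇒ ω_n = 4.163 rad/s, and ζ = 11/(2ω_n) = 1.32.

ζ = 1.32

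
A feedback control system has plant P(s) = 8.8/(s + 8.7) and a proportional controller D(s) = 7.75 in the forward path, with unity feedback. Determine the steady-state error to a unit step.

The loop is type 0. Static position error constant K_pos = D(0)·P(0) = 7.75·1.011 = 7.839.
Steady-state error to a unit step: e_ss = 1/(1+K_pos) = 1/8.839 = 0.113.

0.113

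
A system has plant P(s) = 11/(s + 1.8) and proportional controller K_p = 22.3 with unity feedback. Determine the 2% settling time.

T_s ≈ 0.0162 s

Closed-loop transfer function: T(s) = K_p·P(s)/(1 + K_p·P(s)) = 245.3/(s + 1.8 + 245.3) = 245.3/(s + 247.1).
Time constant τ = 1/247.1 = 0.004047 s, so the 2% settling time is about 4τ = 0.0162 s.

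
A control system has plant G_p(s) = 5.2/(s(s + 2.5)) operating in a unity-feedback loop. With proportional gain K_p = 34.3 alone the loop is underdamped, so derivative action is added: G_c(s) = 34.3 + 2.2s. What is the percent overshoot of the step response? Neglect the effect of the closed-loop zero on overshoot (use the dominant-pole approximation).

Forward path: (34.3 + 2.2s)·5.2/(s(s+2.5)). The closed-loop characteristic equation is s² + (2.5 + 5.2·2.2)s + 5.2·34.3 = 0.
That is s² + 13.94s + 178.4 = 0, so ω_n = 13.36 rad/s and ζ = 13.94/(2·13.36) = 0.5219.
%OS = 100·exp(−πζ/√(1−ζ²)) = 14.6%.

14.6%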